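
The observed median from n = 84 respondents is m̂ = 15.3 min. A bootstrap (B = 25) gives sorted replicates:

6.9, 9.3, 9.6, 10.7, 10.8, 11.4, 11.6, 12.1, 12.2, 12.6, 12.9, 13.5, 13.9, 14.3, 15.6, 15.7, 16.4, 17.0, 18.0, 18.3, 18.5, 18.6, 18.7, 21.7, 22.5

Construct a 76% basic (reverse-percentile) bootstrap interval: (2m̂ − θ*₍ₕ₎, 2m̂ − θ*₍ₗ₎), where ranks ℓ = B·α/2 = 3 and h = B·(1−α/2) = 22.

(12.0, 21.0)

Percentile endpoints at ranks 3 and 22: θ*₍3₎ = 9.6, θ*₍22₎ = 18.6.
Basic interval reflects these around m̂:
  lower = 2 × 15.3 − 18.6 = 12.0
  upper = 2 × 15.3 − 9.6 = 21.0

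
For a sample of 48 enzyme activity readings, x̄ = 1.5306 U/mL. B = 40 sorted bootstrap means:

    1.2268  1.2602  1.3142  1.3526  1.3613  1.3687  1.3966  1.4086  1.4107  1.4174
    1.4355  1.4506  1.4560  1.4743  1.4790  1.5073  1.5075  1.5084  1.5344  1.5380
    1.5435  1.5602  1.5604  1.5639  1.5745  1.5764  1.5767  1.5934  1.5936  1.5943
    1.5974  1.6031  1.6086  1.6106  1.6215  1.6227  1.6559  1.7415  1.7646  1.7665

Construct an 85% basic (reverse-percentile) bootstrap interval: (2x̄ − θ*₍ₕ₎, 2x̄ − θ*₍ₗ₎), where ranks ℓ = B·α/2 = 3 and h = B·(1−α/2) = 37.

(1.4053, 1.7470)

Percentile endpoints at ranks 3 and 37: θ*₍3₎ = 1.3142, θ*₍37₎ = 1.6559.
Basic interval reflects these around x̄:
  lower = 2 × 1.5306 − 1.6559 = 1.4053
  upper = 2 × 1.5306 − 1.3142 = 1.7470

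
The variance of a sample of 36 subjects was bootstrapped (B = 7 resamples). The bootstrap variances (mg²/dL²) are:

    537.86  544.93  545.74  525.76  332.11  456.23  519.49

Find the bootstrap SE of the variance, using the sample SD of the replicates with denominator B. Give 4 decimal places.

SE* = 72.1957

Bootstrap SE is the standard deviation of the 7 replicate variances.
Mean of replicates: (537.86 + 544.93 + 545.74 + 525.76 + 332.11 + 456.23 + 519.49) / 7 = 3462.12000 / 7 = 494.58857
Sum of squared deviations: (+43.27143)² + (+50.34143)² + (+51.15143)² + (+31.17143)² + (−162.47857)² + (−38.35857)² + (+24.90143)² = 36485.54989
Variance = 36485.54989 / 7 = 5212.22141
SE* = √5212.22141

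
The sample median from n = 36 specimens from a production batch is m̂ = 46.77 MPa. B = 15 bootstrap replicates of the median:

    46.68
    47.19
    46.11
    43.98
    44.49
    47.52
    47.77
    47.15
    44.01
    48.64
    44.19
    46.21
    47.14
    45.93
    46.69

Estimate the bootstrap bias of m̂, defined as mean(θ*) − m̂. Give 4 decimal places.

mean(θ*) = (46.68 + 47.19 + 46.11 + 43.98 + 44.49 + 47.52 + 47.77 + 47.15 + 44.01 + 48.64 + 44.19 + 46.21 + 47.14 + 45.93 + 46.69) / 15 = 46.24667
bias = 46.24667 − 46.77

bias = −0.5233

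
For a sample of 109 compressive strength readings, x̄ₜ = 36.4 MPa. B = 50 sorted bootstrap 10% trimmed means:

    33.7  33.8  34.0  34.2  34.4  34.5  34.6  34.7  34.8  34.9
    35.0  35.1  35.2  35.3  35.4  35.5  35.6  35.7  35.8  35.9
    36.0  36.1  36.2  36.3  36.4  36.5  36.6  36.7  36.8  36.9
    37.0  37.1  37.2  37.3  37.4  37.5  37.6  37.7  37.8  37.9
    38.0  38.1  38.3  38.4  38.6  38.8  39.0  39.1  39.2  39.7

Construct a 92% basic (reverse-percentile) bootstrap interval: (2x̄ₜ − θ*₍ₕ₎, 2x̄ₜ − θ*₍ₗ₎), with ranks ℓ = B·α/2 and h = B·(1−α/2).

(33.7, 39.0)

Percentile endpoints at ranks 2 and 48: θ*₍2₎ = 33.8, θ*₍48₎ = 39.1.
Basic interval reflects these around x̄ₜ:
  lower = 2 × 36.4 − 39.1 = 33.7
  upper = 2 × 36.4 − 33.8 = 39.0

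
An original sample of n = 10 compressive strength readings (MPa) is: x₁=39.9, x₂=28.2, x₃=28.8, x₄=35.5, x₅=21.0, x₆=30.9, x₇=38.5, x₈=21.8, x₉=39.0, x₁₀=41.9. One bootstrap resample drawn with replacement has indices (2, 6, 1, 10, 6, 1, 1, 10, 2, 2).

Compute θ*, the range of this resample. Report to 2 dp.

θ* = 13.70

Resample values: 28.2, 30.9, 39.9, 41.9, 30.9, 39.9, 39.9, 41.9, 28.2, 28.2.
Range = 41.9 − 28.2 = 13.70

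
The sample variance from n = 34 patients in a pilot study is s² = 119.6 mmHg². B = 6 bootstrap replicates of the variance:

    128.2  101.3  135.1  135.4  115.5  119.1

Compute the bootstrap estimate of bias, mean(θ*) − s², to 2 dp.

mean(θ*) = (128.2 + 101.3 + 135.1 + 135.4 + 115.5 + 119.1) / 6 = 122.433
bias = 122.433 − 119.6

bias = +2.83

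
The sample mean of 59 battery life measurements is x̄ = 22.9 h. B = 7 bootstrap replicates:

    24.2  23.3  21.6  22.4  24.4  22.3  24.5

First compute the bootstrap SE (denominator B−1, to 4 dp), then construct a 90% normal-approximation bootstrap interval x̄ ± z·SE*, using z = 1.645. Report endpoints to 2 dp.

(20.98, 24.82)

Mean of replicates = 23.2429; sum of squared deviations = 8.1371; SE* = √(8.1371/6) = 1.1646
Margin = 1.645 × 1.1646 = 1.916
Interval: 22.9 ± 1.916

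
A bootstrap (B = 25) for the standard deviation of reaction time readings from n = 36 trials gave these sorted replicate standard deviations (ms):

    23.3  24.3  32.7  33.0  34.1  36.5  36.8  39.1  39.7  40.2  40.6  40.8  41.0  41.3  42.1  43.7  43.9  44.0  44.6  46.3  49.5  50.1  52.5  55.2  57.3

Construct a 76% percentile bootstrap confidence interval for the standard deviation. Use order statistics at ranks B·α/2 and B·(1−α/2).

(32.7, 50.1)

α = 0.24; lower rank = 25 × 0.120 = 3; upper rank = 25 × 0.880 = 22.
The 3rd smallest replicate is 32.7; the 22nd is 50.1.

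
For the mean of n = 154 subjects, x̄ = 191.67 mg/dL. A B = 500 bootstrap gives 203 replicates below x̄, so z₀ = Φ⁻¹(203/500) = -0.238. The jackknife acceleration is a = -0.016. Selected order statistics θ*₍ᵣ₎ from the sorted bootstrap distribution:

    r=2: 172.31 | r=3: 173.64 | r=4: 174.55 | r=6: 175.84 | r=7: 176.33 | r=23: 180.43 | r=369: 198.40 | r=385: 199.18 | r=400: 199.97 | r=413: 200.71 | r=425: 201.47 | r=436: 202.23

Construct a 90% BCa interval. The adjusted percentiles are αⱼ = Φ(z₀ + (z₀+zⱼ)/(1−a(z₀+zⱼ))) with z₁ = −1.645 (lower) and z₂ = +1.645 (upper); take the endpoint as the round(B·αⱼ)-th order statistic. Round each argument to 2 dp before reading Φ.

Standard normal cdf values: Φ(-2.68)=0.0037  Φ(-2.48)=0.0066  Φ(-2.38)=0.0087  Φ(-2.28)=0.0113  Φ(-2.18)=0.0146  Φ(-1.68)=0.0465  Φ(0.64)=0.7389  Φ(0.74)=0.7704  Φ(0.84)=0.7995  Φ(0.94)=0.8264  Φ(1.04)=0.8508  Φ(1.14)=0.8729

Lower: z₀ + z₁ = -0.238 + (-1.645) = -1.883; 1 − a(z₀+z₁) = 1 − (-0.016)(-1.883) = 0.9699; argument = -0.238 + (-1.883)/0.9699 = -2.1795 → -2.18.
α₁ = Φ(-2.18) = 0.0146; rank = round(500 × 0.0146) = 7; θ*₍7₎ = 176.33.
Upper: z₀ + z₂ = 1.407; 1 − a(z₀+z₂) = 1.0225; argument = 1.1380 → 1.14; α₂ = 0.8729; rank = 436; θ*₍436₎ = 202.23.

(176.33, 202.23)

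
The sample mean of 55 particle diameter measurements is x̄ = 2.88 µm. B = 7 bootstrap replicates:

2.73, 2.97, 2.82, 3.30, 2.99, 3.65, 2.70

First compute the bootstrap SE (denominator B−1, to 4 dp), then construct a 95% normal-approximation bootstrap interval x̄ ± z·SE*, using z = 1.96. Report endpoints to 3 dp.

Mean of replicates = 3.0229; sum of squared deviations = 0.7051; SE* = √(0.7051/6) = 0.3428
Margin = 1.96 × 0.3428 = 0.6719
Interval: 2.88 ± 0.6719

(2.208, 3.552)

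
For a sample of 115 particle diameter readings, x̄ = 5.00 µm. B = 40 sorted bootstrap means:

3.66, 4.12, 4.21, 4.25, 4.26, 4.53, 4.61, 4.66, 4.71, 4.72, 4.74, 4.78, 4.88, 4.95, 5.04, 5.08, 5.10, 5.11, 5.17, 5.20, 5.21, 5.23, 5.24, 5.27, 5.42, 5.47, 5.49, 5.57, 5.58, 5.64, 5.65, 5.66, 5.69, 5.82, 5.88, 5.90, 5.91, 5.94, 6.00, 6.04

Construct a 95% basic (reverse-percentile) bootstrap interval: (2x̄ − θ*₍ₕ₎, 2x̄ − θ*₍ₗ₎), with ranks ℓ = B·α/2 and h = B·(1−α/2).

(4.00, 6.34)

Percentile endpoints at ranks 1 and 39: θ*₍1₎ = 3.66, θ*₍39₎ = 6.00.
Basic interval reflects these around x̄:
  lower = 2 × 5.00 − 6.00 = 4.00
  upper = 2 × 5.00 − 3.66 = 6.34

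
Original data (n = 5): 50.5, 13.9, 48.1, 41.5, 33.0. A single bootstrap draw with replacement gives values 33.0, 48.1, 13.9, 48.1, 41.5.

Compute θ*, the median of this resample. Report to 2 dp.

Sorted: 13.9, 33.0, 41.5, 48.1, 48.1
Median = middle value = 41.50

θ* = 41.50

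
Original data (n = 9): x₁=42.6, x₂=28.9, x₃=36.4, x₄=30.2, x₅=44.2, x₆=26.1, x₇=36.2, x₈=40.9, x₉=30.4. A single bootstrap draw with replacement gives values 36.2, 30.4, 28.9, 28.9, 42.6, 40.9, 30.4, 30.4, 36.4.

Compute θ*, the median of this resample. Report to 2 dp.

θ* = 30.40

Sorted: 28.9, 28.9, 30.4, 30.4, 30.4, 36.2, 36.4, 40.9, 42.6
Median = middle value = 30.40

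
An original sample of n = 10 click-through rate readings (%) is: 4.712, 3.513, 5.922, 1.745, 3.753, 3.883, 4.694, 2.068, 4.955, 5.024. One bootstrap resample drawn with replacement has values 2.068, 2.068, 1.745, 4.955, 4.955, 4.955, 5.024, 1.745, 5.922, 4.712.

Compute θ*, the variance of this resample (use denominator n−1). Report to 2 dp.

θ* = 2.81

Mean = 3.8149; sum of squared deviations = 25.2784
s² = 25.2784 / 9 = 2.8087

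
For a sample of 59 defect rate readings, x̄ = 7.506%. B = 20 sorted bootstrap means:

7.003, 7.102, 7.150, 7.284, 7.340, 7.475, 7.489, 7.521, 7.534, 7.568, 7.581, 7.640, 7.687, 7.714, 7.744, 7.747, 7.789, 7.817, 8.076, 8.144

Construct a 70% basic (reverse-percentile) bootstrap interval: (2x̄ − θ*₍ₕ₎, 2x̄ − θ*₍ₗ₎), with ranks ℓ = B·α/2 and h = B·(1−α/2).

(7.223, 7.862)

Percentile endpoints at ranks 3 and 17: θ*₍3₎ = 7.150, θ*₍17₎ = 7.789.
Basic interval reflects these around x̄:
  lower = 2 × 7.506 − 7.789 = 7.223
  upper = 2 × 7.506 − 7.150 = 7.862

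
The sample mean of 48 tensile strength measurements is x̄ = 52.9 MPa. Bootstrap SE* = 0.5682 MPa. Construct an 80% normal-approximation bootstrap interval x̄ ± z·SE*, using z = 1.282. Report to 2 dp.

Margin = 1.282 × 0.5682 = 0.728
Interval: 52.9 ± 0.728

(52.17, 53.63)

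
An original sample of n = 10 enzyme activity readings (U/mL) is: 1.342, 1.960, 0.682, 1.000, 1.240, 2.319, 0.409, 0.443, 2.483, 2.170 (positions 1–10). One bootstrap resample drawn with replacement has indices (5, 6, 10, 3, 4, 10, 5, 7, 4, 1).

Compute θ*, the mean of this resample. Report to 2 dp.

Resample values: 1.240, 2.319, 2.170, 0.682, 1.000, 2.170, 1.240, 0.409, 1.000, 1.342.
Mean = (1.240 + 2.319 + 2.170 + 0.682 + 1.000 + 2.170 + 1.240 + 0.409 + 1.000 + 1.342) / 10 = 13.5720 / 10 = 1.36

θ* = 1.36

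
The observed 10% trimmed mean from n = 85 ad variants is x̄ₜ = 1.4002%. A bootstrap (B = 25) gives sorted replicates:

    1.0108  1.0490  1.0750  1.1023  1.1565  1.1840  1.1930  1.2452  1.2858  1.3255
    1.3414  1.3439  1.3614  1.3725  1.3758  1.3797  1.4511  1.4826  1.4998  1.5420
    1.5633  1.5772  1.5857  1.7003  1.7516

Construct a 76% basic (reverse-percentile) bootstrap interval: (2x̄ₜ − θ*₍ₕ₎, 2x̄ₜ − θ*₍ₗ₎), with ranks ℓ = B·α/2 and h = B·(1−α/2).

Percentile endpoints at ranks 3 and 22: θ*₍3₎ = 1.0750, θ*₍22₎ = 1.5772.
Basic interval reflects these around x̄ₜ:
  lower = 2 × 1.4002 − 1.5772 = 1.2232
  upper = 2 × 1.4002 − 1.0750 = 1.7254

(1.2232, 1.7254)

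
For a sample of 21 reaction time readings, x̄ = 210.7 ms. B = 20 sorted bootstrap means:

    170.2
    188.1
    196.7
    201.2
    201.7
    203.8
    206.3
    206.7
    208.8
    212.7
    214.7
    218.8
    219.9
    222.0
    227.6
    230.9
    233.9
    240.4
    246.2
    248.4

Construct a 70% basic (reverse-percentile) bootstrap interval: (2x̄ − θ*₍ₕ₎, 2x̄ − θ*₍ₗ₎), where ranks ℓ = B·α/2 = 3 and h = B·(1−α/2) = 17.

Percentile endpoints at ranks 3 and 17: θ*₍3₎ = 196.7, θ*₍17₎ = 233.9.
Basic interval reflects these around x̄:
  lower = 2 × 210.7 − 233.9 = 187.5
  upper = 2 × 210.7 − 196.7 = 224.7

(187.5, 224.7)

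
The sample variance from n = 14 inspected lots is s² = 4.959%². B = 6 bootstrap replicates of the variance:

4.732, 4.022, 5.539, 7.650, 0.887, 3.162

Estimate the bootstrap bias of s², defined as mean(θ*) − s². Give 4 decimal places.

bias = −0.6270

mean(θ*) = (4.732 + 4.022 + 5.539 + 7.650 + 0.887 + 3.162) / 6 = 4.33200
bias = 4.33200 − 4.959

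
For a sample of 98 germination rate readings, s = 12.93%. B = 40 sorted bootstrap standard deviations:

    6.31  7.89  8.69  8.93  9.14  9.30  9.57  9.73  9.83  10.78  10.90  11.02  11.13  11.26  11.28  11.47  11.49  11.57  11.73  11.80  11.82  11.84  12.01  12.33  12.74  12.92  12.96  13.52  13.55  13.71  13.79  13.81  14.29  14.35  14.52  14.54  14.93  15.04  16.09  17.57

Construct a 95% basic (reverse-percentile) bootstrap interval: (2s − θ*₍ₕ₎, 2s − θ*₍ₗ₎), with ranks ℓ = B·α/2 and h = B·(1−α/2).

Percentile endpoints at ranks 1 and 39: θ*₍1₎ = 6.31, θ*₍39₎ = 16.09.
Basic interval reflects these around s:
  lower = 2 × 12.93 − 16.09 = 9.77
  upper = 2 × 12.93 − 6.31 = 19.55

(9.77, 19.55)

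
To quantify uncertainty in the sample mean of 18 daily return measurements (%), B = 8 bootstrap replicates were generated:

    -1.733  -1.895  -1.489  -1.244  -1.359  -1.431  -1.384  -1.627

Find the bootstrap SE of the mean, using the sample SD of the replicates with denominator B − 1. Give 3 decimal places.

SE* = 0.216

Bootstrap SE is the standard deviation of the 8 replicate means.
Mean of replicates: ((-1.733) + (-1.895) + (-1.489) + (-1.244) + (-1.359) + (-1.431) + (-1.384) + (-1.627)) / 8 = -12.1620 / 8 = -1.5203
Sum of squared deviations: (−0.2127)² + (−0.3747)² + (+0.0312)² + (+0.2763)² + (+0.1613)² + (+0.0893)² + (+0.1363)² + (−0.1067)² = 0.3269
Variance = 0.3269 / 7 = 0.0467
SE* = √0.0467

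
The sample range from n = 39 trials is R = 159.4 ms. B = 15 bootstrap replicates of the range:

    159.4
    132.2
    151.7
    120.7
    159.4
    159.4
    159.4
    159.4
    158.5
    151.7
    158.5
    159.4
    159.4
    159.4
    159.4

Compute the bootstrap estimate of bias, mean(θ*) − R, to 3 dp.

bias = −5.540

mean(θ*) = (159.4 + 132.2 + 151.7 + 120.7 + 159.4 + 159.4 + 159.4 + 159.4 + 158.5 + 151.7 + 158.5 + 159.4 + 159.4 + 159.4 + 159.4) / 15 = 153.8600
bias = 153.8600 − 159.4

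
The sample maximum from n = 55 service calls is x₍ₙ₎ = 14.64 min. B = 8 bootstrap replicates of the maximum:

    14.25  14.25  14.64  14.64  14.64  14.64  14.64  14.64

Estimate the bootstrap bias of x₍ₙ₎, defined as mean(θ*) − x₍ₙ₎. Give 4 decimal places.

mean(θ*) = (14.25 + 14.25 + 14.64 + 14.64 + 14.64 + 14.64 + 14.64 + 14.64) / 8 = 14.54250
bias = 14.54250 − 14.64

bias = −0.0975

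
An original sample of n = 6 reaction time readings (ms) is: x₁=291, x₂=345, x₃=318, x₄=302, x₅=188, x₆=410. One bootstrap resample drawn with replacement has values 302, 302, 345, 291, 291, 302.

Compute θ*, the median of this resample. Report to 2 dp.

θ* = 302.00

Sorted: 291, 291, 302, 302, 302, 345
Median = average of the two middle values = 302.00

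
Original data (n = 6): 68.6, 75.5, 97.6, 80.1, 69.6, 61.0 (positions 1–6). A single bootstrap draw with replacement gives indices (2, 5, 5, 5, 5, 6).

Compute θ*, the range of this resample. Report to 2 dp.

θ* = 14.50

Resample values: 75.5, 69.6, 69.6, 69.6, 69.6, 61.0.
Range = 75.5 − 61.0 = 14.50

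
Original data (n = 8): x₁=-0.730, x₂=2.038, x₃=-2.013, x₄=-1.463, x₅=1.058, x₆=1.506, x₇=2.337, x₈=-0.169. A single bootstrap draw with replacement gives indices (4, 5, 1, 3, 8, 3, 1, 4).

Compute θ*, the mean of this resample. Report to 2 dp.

θ* = -0.94

Resample values: -1.463, 1.058, -0.730, -2.013, -0.169, -2.013, -0.730, -1.463.
Mean = ((-1.463) + 1.058 + (-0.730) + (-2.013) + (-0.169) + (-2.013) + (-0.730) + (-1.463)) / 8 = -7.5230 / 8 = -0.94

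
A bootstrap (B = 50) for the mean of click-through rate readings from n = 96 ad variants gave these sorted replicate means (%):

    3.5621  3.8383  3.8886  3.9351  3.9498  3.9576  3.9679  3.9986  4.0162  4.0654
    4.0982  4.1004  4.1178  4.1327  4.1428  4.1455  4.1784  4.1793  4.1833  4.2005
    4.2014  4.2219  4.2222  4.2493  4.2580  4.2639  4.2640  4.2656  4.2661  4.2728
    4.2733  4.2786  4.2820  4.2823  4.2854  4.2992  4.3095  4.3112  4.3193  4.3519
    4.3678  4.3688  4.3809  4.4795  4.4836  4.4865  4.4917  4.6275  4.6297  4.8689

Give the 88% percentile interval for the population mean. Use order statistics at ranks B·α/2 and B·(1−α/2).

(3.8886, 4.4917)

α = 0.12; lower rank = 50 × 0.060 = 3; upper rank = 50 × 0.940 = 47.
The 3rd smallest replicate is 3.8886; the 47th is 4.4917.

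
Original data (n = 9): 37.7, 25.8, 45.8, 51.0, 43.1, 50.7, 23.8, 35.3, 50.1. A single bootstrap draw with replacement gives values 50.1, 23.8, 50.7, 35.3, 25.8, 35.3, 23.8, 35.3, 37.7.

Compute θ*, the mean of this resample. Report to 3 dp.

θ* = 35.311

Mean = (50.1 + 23.8 + 50.7 + 35.3 + 25.8 + 35.3 + 23.8 + 35.3 + 37.7) / 9 = 317.80 / 9 = 35.311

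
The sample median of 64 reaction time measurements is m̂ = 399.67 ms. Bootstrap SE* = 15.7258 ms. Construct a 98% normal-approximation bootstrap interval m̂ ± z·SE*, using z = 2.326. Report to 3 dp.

(363.092, 436.248)

Margin = 2.326 × 15.7258 = 36.5782
Interval: 399.67 ± 36.5782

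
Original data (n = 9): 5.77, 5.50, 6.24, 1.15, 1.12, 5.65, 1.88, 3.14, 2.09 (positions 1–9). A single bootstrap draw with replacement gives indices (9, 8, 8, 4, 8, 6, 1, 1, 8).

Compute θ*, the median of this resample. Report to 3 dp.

θ* = 3.140

Resample values: 2.09, 3.14, 3.14, 1.15, 3.14, 5.65, 5.77, 5.77, 3.14.
Sorted: 1.15, 2.09, 3.14, 3.14, 3.14, 3.14, 5.65, 5.77, 5.77
Median = middle value = 3.140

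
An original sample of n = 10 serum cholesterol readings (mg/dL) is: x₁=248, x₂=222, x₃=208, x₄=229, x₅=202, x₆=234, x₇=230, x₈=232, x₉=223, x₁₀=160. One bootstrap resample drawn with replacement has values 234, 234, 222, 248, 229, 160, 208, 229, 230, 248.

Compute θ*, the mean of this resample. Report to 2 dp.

θ* = 224.20

Mean = (234 + 234 + 222 + 248 + 229 + 160 + 208 + 229 + 230 + 248) / 10 = 2242.0 / 10 = 224.20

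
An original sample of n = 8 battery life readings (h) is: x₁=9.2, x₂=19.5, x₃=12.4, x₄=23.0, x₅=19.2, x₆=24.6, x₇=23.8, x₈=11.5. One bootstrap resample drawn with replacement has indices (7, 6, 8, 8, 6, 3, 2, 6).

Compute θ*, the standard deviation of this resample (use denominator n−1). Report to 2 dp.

Resample values: 23.8, 24.6, 11.5, 11.5, 24.6, 12.4, 19.5, 24.6.
Mean = 19.0625; sum of squared deviations = 273.3988
s² = 273.3988 / 7 = 39.0570
s = √39.0570 = 6.25

θ* = 6.25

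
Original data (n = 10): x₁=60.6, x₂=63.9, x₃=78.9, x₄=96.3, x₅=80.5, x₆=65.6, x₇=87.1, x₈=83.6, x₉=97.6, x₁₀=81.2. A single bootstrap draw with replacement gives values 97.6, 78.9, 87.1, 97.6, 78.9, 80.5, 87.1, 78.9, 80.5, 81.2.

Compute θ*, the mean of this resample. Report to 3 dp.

θ* = 84.830

Mean = (97.6 + 78.9 + 87.1 + 97.6 + 78.9 + 80.5 + 87.1 + 78.9 + 80.5 + 81.2) / 10 = 848.30 / 10 = 84.830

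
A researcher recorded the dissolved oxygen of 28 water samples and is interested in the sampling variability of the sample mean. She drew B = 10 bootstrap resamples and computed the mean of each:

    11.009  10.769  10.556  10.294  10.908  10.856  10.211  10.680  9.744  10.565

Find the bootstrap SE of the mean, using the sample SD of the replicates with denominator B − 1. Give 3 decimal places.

SE* = 0.384

Bootstrap SE is the standard deviation of the 10 replicate means.
Mean of replicates: (11.009 + 10.769 + 10.556 + 10.294 + 10.908 + 10.856 + 10.211 + 10.680 + 9.744 + 10.565) / 10 = 105.5920 / 10 = 10.5592
Sum of squared deviations: (+0.4498)² + (+0.2098)² + (−0.0032)² + (−0.2652)² + (+0.3488)² + (+0.2968)² + (−0.3482)² + (+0.1208)² + (−0.8152)² + (+0.0058)² = 1.3268
Variance = 1.3268 / 9 = 0.1474
SE* = √0.1474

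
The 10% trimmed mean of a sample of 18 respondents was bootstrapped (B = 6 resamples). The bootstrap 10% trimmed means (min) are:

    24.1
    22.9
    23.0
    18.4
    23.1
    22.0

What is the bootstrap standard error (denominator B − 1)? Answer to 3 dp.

Bootstrap SE is the standard deviation of the 6 replicate 10% trimmed means.
Mean of replicates: (24.1 + 22.9 + 23.0 + 18.4 + 23.1 + 22.0) / 6 = 133.5000 / 6 = 22.2500
Sum of squared deviations: (+1.8500)² + (+0.6500)² + (+0.7500)² + (−3.8500)² + (+0.8500)² + (−0.2500)² = 20.0150
Variance = 20.0150 / 5 = 4.0030
SE* = √4.0030

SE* = 2.001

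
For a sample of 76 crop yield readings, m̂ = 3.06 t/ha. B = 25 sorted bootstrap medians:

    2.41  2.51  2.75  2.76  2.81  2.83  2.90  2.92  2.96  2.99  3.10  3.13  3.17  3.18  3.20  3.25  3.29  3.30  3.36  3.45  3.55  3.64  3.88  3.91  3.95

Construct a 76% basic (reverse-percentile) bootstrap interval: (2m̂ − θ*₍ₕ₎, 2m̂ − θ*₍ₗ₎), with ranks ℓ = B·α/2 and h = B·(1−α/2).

Percentile endpoints at ranks 3 and 22: θ*₍3₎ = 2.75, θ*₍22₎ = 3.64.
Basic interval reflects these around m̂:
  lower = 2 × 3.06 − 3.64 = 2.48
  upper = 2 × 3.06 − 2.75 = 3.37

(2.48, 3.37)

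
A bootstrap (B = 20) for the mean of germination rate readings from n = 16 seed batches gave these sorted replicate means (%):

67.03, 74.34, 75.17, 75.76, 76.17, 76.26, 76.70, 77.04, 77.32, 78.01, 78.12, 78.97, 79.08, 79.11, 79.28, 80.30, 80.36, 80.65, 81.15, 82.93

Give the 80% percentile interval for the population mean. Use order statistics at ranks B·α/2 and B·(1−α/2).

α = 0.20; lower rank = 20 × 0.100 = 2; upper rank = 20 × 0.900 = 18.
The 2nd smallest replicate is 74.34; the 18th is 80.65.

(74.34, 80.65)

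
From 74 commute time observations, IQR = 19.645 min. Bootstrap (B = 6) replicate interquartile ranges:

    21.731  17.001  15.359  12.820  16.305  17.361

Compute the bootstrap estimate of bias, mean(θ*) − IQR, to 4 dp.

bias = −2.8822

mean(θ*) = (21.731 + 17.001 + 15.359 + 12.820 + 16.305 + 17.361) / 6 = 16.76283
bias = 16.76283 − 19.645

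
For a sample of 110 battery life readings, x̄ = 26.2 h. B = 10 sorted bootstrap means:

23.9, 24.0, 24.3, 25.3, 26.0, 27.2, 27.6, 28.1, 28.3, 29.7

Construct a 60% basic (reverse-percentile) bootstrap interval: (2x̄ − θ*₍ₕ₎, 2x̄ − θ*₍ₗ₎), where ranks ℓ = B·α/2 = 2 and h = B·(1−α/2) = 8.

Percentile endpoints at ranks 2 and 8: θ*₍2₎ = 24.0, θ*₍8₎ = 28.1.
Basic interval reflects these around x̄:
  lower = 2 × 26.2 − 28.1 = 24.3
  upper = 2 × 26.2 − 24.0 = 28.4

(24.3, 28.4)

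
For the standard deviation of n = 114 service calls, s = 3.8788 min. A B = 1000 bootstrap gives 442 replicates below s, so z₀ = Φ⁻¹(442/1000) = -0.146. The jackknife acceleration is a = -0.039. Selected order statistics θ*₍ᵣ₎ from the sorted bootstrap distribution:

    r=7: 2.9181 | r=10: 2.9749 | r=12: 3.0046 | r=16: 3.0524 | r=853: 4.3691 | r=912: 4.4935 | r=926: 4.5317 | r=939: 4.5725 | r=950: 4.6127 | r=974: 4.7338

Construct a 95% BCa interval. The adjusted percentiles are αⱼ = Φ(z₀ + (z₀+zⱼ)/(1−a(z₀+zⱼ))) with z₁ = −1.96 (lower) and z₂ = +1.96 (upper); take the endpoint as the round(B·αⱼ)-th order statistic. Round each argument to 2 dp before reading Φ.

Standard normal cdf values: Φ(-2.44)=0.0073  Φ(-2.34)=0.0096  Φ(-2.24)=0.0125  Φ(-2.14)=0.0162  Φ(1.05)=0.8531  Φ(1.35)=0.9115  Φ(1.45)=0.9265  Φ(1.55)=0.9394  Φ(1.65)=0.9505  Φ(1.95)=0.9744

(2.9181, 4.5725)

Lower: z₀ + z₁ = -0.146 + (-1.960) = -2.106; 1 − a(z₀+z₁) = 1 − (-0.039)(-2.106) = 0.9179; argument = -0.146 + (-2.106)/0.9179 = -2.4405 → -2.44.
α₁ = Φ(-2.44) = 0.0073; rank = round(1000 × 0.0073) = 7; θ*₍7₎ = 2.9181.
Upper: z₀ + z₂ = 1.814; 1 − a(z₀+z₂) = 1.0707; argument = 1.5481 → 1.55; α₂ = 0.9394; rank = 939; θ*₍939₎ = 4.5725.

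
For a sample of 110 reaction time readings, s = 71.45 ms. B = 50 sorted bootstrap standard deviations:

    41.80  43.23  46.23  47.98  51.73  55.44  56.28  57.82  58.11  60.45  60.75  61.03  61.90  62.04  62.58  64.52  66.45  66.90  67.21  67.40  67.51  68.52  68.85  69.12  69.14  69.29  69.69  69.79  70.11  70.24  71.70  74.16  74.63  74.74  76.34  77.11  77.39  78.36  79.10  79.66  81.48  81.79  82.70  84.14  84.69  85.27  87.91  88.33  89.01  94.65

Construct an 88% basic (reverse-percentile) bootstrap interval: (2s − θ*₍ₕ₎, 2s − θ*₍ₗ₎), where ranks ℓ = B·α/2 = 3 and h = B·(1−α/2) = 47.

Percentile endpoints at ranks 3 and 47: θ*₍3₎ = 46.23, θ*₍47₎ = 87.91.
Basic interval reflects these around s:
  lower = 2 × 71.45 − 87.91 = 54.99
  upper = 2 × 71.45 − 46.23 = 96.67

(54.99, 96.67)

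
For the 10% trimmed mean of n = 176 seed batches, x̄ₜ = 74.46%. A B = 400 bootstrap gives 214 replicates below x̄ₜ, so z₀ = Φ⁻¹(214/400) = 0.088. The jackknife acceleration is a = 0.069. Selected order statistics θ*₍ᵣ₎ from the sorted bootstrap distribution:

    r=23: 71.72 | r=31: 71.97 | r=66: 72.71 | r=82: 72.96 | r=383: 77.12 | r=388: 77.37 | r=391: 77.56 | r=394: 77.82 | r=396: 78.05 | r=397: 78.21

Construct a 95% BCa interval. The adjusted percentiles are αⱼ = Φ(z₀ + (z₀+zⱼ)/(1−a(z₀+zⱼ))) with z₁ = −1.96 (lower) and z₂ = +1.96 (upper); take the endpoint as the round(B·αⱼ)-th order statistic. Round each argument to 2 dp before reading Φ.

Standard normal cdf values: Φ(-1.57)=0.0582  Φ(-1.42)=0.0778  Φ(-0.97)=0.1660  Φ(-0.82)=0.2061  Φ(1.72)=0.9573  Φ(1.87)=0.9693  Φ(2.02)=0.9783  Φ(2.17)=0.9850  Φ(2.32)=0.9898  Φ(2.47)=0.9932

(71.72, 78.21)

Lower: z₀ + z₁ = 0.088 + (-1.960) = -1.872; 1 − a(z₀+z₁) = 1 − (0.069)(-1.872) = 1.1292; argument = 0.088 + (-1.872)/1.1292 = -1.5699 → -1.57.
α₁ = Φ(-1.57) = 0.0582; rank = round(400 × 0.0582) = 23; θ*₍23₎ = 71.72.
Upper: z₀ + z₂ = 2.048; 1 − a(z₀+z₂) = 0.8587; argument = 2.4730 → 2.47; α₂ = 0.9932; rank = 397; θ*₍397₎ = 78.21.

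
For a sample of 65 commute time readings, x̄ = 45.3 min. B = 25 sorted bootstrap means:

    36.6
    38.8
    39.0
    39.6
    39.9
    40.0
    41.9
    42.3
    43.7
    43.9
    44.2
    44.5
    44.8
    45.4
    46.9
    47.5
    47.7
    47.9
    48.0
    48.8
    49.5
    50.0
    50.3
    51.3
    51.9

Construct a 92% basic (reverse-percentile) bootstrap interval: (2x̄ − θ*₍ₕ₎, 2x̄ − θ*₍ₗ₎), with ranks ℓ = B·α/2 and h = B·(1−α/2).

Percentile endpoints at ranks 1 and 24: θ*₍1₎ = 36.6, θ*₍24₎ = 51.3.
Basic interval reflects these around x̄:
  lower = 2 × 45.3 − 51.3 = 39.3
  upper = 2 × 45.3 − 36.6 = 54.0

(39.3, 54.0)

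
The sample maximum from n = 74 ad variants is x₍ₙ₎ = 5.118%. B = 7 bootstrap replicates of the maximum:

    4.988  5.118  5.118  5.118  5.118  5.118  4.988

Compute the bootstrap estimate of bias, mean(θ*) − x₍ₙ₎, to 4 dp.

mean(θ*) = (4.988 + 5.118 + 5.118 + 5.118 + 5.118 + 5.118 + 4.988) / 7 = 5.08086
bias = 5.08086 − 5.118

bias = −0.0371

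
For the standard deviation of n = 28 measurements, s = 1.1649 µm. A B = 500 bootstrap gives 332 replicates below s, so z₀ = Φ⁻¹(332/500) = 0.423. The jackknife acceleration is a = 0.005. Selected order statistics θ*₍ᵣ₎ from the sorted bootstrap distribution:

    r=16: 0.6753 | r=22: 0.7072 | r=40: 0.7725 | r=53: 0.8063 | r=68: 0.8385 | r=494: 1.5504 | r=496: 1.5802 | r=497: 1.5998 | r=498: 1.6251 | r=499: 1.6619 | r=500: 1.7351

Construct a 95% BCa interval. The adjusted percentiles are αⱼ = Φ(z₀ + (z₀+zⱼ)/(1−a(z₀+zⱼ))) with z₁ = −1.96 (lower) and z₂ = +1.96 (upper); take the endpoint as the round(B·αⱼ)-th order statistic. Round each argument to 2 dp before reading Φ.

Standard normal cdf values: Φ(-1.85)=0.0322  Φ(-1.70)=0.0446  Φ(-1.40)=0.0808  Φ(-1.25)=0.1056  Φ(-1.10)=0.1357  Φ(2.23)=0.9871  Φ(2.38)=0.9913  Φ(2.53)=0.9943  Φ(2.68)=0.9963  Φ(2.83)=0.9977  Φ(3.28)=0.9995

(0.8385, 1.6619)

Lower: z₀ + z₁ = 0.423 + (-1.960) = -1.537; 1 − a(z₀+z₁) = 1 − (0.005)(-1.537) = 1.0077; argument = 0.423 + (-1.537)/1.0077 = -1.1023 → -1.10.
α₁ = Φ(-1.10) = 0.1357; rank = round(500 × 0.1357) = 68; θ*₍68₎ = 0.8385.
Upper: z₀ + z₂ = 2.383; 1 − a(z₀+z₂) = 0.9881; argument = 2.8347 → 2.83; α₂ = 0.9977; rank = 499; θ*₍499₎ = 1.6619.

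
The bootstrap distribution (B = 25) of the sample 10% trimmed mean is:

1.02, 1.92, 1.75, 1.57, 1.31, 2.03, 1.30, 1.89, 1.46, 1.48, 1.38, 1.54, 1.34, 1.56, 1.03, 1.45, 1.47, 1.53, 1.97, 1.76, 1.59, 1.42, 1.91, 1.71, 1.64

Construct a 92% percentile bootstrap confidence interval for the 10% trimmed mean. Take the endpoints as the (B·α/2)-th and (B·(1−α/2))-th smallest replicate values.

Sorted replicates: 1.02, 1.03, 1.30, 1.31, 1.34, 1.38, 1.42, 1.45, 1.46, 1.47, 1.48, 1.53, 1.54, 1.56, 1.57, 1.59, 1.64, 1.71, 1.75, 1.76, 1.89, 1.91, 1.92, 1.97, 2.03
α = 0.08; lower rank = 25 × 0.040 = 1; upper rank = 25 × 0.960 = 24.
The 1st smallest replicate is 1.02; the 24th is 1.97.

(1.02, 1.97)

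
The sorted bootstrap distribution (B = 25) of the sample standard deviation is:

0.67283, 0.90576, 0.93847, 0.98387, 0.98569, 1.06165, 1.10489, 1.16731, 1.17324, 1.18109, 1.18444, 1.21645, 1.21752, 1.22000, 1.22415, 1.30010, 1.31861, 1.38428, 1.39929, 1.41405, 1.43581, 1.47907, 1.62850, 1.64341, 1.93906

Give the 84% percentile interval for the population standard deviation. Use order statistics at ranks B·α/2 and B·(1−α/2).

α = 0.16; lower rank = 25 × 0.080 = 2; upper rank = 25 × 0.920 = 23.
The 2nd smallest replicate is 0.90576; the 23rd is 1.62850.

(0.90576, 1.62850)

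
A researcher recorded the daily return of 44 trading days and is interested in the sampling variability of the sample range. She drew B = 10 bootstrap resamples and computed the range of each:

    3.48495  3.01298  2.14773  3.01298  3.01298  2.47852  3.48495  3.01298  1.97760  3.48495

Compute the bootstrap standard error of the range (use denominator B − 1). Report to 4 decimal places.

Bootstrap SE is the standard deviation of the 10 replicate ranges.
Mean of replicates: (3.48495 + 3.01298 + 2.14773 + 3.01298 + 3.01298 + 2.47852 + 3.48495 + 3.01298 + 1.97760 + 3.48495) / 10 = 29.110620 / 10 = 2.911062
Sum of squared deviations: (+0.573888)² + (+0.101918)² + (−0.763332)² + (+0.101918)² + (+0.101918)² + (−0.432542)² + (+0.573888)² + (+0.101918)² + (−0.933462)² + (+0.573888)² = 2.670711
Variance = 2.670711 / 9 = 0.296746
SE* = √0.296746

SE* = 0.5447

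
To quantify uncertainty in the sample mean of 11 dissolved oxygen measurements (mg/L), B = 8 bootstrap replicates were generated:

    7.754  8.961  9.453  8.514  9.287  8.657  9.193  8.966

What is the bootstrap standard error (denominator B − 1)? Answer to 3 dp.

Bootstrap SE is the standard deviation of the 8 replicate means.
Mean of replicates: (7.754 + 8.961 + 9.453 + 8.514 + 9.287 + 8.657 + 9.193 + 8.966) / 8 = 70.7850 / 8 = 8.8481
Sum of squared deviations: (−1.0941)² + (+0.1129)² + (+0.6049)² + (−0.3341)² + (+0.4389)² + (−0.1911)² + (+0.3449)² + (+0.1179)² = 2.0493
Variance = 2.0493 / 7 = 0.2928
SE* = √0.2928

SE* = 0.541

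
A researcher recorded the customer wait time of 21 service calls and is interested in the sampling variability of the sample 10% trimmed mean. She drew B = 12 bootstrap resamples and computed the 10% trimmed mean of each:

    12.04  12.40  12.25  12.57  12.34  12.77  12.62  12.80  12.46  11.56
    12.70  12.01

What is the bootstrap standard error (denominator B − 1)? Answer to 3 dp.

SE* = 0.366

Bootstrap SE is the standard deviation of the 12 replicate 10% trimmed means.
Mean of replicates: (12.04 + 12.40 + 12.25 + 12.57 + 12.34 + 12.77 + 12.62 + 12.80 + 12.46 + 11.56 + 12.70 + 12.01) / 12 = 148.5200 / 12 = 12.3767
Sum of squared deviations: (−0.3367)² + (+0.0233)² + (−0.1267)² + (+0.1933)² + (−0.0367)² + (+0.3933)² + (+0.2433)² + (+0.4233)² + (+0.0833)² + (−0.8167)² + (+0.3233)² + (−0.3667)² = 1.4747
Variance = 1.4747 / 11 = 0.1341
SE* = √0.1341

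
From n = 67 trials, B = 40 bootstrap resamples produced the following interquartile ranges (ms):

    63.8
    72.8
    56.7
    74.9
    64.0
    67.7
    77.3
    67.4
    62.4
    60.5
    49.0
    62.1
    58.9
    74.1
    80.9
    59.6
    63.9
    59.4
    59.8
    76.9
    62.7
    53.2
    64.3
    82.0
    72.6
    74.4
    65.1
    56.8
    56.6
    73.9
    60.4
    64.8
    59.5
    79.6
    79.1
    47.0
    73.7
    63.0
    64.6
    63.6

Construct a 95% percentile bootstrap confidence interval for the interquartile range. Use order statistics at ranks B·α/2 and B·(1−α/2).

(47.0, 80.9)

Sorted replicates: 47.0, 49.0, 53.2, 56.6, 56.7, 56.8, 58.9, 59.4, 59.5, 59.6, 59.8, 60.4, 60.5, 62.1, 62.4, 62.7, 63.0, 63.6, 63.8, 63.9, 64.0, 64.3, 64.6, 64.8, 65.1, 67.4, 67.7, 72.6, 72.8, 73.7, 73.9, 74.1, 74.4, 74.9, 76.9, 77.3, 79.1, 79.6, 80.9, 82.0
α = 0.05; lower rank = 40 × 0.025 = 1; upper rank = 40 × 0.975 = 39.
The 1st smallest replicate is 47.0; the 39th is 80.9.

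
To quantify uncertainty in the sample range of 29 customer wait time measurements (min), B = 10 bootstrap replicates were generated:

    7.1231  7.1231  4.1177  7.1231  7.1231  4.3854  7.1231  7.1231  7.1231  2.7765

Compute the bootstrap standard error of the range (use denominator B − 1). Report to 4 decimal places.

Bootstrap SE is the standard deviation of the 10 replicate ranges.
Mean of replicates: (7.1231 + 7.1231 + 4.1177 + 7.1231 + 7.1231 + 4.3854 + 7.1231 + 7.1231 + 7.1231 + 2.7765) / 10 = 61.14130 / 10 = 6.11413
Sum of squared deviations: (+1.00897)² + (+1.00897)² + (−1.99643)² + (+1.00897)² + (+1.00897)² + (−1.72873)² + (+1.00897)² + (+1.00897)² + (+1.00897)² + (−3.33763)² = 25.24016
Variance = 25.24016 / 9 = 2.80446
SE* = √2.80446

SE* = 1.6747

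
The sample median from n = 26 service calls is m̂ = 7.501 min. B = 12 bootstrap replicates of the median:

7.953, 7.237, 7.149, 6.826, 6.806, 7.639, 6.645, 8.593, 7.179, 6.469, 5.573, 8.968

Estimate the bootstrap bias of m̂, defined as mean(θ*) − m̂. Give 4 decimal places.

mean(θ*) = (7.953 + 7.237 + 7.149 + 6.826 + 6.806 + 7.639 + 6.645 + 8.593 + 7.179 + 6.469 + 5.573 + 8.968) / 12 = 7.25308
bias = 7.25308 − 7.501

bias = −0.2479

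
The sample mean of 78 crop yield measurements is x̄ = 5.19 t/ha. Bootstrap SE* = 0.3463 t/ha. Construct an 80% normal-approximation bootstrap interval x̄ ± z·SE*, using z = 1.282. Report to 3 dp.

Margin = 1.282 × 0.3463 = 0.4440
Interval: 5.19 ± 0.4440

(4.746, 5.634)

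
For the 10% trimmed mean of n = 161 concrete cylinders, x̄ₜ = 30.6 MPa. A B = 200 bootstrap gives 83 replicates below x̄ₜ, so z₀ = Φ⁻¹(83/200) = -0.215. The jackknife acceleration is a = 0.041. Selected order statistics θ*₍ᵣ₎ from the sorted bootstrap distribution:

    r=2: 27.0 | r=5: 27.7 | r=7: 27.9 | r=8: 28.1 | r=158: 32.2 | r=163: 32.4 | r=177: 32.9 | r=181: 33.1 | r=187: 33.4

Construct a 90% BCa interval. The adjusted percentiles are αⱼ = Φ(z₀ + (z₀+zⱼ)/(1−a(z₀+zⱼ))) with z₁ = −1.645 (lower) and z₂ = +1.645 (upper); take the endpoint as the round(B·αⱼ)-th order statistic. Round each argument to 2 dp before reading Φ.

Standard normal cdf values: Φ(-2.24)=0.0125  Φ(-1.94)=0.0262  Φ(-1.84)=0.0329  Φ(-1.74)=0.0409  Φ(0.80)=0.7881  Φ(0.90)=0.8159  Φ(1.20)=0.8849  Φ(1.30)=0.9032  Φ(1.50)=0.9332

(27.7, 33.1)

Lower: z₀ + z₁ = -0.215 + (-1.645) = -1.860; 1 − a(z₀+z₁) = 1 − (0.041)(-1.860) = 1.0763; argument = -0.215 + (-1.860)/1.0763 = -1.9432 → -1.94.
α₁ = Φ(-1.94) = 0.0262; rank = round(200 × 0.0262) = 5; θ*₍5₎ = 27.7.
Upper: z₀ + z₂ = 1.430; 1 − a(z₀+z₂) = 0.9414; argument = 1.3041 → 1.30; α₂ = 0.9032; rank = 181; θ*₍181₎ = 33.1.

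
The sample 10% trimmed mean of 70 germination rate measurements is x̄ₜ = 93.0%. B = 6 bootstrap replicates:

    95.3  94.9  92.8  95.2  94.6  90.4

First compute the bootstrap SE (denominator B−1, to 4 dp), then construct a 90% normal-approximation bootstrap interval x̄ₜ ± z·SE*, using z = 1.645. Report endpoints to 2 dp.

Mean of replicates = 93.8667; sum of squared deviations = 18.5933; SE* = √(18.5933/5) = 1.9284
Margin = 1.645 × 1.9284 = 3.172
Interval: 93.0 ± 3.172

(89.83, 96.17)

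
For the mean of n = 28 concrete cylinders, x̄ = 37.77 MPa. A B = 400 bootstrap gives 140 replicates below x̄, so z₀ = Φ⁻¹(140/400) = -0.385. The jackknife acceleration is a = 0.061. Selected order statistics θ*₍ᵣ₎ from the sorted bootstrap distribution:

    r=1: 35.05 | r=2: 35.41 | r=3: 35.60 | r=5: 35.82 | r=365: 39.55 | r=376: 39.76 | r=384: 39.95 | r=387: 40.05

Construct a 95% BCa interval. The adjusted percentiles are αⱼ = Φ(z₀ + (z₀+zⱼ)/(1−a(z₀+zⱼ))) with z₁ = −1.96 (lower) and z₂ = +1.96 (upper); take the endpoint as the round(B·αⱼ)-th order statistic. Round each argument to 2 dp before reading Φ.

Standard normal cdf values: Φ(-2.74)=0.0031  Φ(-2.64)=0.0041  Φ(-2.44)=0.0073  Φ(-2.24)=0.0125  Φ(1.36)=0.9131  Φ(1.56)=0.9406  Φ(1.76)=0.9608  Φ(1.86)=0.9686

Lower: z₀ + z₁ = -0.385 + (-1.960) = -2.345; 1 − a(z₀+z₁) = 1 − (0.061)(-2.345) = 1.1430; argument = -0.385 + (-2.345)/1.1430 = -2.4365 → -2.44.
α₁ = Φ(-2.44) = 0.0073; rank = round(400 × 0.0073) = 3; θ*₍3₎ = 35.60.
Upper: z₀ + z₂ = 1.575; 1 − a(z₀+z₂) = 0.9039; argument = 1.3574 → 1.36; α₂ = 0.9131; rank = 365; θ*₍365₎ = 39.55.

(35.60, 39.55)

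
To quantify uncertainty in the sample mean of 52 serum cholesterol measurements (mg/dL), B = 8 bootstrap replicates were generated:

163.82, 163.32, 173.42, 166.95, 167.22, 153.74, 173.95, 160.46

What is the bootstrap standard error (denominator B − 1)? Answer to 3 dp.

Bootstrap SE is the standard deviation of the 8 replicate means.
Mean of replicates: (163.82 + 163.32 + 173.42 + 166.95 + 167.22 + 153.74 + 173.95 + 160.46) / 8 = 1322.8800 / 8 = 165.3600
Sum of squared deviations: (−1.5400)² + (−2.0400)² + (+8.0600)² + (+1.5900)² + (+1.8600)² + (−11.6200)² + (+8.5900)² + (−4.9000)² = 310.3070
Variance = 310.3070 / 7 = 44.3296
SE* = √44.3296

SE* = 6.658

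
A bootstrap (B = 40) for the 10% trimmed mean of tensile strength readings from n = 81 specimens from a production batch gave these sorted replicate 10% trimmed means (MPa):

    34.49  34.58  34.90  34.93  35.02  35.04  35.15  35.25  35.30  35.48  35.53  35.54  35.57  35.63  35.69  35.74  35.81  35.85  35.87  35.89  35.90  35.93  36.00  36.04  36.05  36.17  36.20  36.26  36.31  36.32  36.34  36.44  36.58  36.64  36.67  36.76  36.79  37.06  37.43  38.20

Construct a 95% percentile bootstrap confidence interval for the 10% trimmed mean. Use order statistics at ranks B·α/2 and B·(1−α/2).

(34.49, 37.43)

α = 0.05; lower rank = 40 × 0.025 = 1; upper rank = 40 × 0.975 = 39.
The 1st smallest replicate is 34.49; the 39th is 37.43.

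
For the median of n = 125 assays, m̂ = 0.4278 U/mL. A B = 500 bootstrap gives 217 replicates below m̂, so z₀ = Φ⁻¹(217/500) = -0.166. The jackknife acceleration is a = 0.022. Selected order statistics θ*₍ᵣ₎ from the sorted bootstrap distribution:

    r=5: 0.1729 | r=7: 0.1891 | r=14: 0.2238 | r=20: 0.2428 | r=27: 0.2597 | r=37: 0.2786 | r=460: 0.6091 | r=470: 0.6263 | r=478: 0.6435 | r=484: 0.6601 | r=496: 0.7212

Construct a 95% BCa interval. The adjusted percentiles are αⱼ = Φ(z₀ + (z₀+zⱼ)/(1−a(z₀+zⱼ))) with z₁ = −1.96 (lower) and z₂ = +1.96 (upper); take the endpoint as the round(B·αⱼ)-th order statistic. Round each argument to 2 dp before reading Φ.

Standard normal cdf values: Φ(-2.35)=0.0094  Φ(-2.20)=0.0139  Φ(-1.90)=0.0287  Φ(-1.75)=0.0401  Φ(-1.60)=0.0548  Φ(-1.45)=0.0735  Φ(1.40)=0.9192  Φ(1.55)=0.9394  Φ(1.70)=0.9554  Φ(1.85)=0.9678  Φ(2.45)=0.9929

(0.1891, 0.6435)

Lower: z₀ + z₁ = -0.166 + (-1.960) = -2.126; 1 − a(z₀+z₁) = 1 − (0.022)(-2.126) = 1.0468; argument = -0.166 + (-2.126)/1.0468 = -2.1970 → -2.20.
α₁ = Φ(-2.20) = 0.0139; rank = round(500 × 0.0139) = 7; θ*₍7₎ = 0.1891.
Upper: z₀ + z₂ = 1.794; 1 − a(z₀+z₂) = 0.9605; argument = 1.7017 → 1.70; α₂ = 0.9554; rank = 478; θ*₍478₎ = 0.6435.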